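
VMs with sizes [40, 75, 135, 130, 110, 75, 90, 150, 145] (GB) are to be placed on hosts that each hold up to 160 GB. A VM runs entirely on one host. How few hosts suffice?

Total = 150 + 145 + 135 + 130 + 110 + 90 + 75 + 75 + 40 = 950 GB.
Lower bound: ⌈950/160⌉ = 6 hosts.
A packing using 7 hosts:
  host 1: 150 = 150
  host 2: 145 = 145
  host 3: 135 = 135
  host 4: 130 = 130
  host 5: 110 + 40 = 150
  host 6: 90 = 90
  host 7: 75 + 75 = 150
No arrangement into 6 hosts stays within capacity, so 7 is optimal.

7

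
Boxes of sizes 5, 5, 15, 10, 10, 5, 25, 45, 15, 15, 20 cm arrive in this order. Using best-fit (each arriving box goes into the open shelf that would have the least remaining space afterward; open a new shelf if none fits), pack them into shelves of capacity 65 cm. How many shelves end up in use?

3

  5 → shelf 1 (new)  [load 5/65]
  5 → shelf 1  [load 10/65]
  15 → shelf 1  [load 25/65]
  10 → shelf 1  [load 35/65]
  10 → shelf 1  [load 45/65]
  5 → shelf 1  [load 50/65]
  25 → shelf 2 (new)  [load 25/65]
  45 → shelf 3 (new)  [load 45/65]
  15 → shelf 1  [load 65/65]
  15 → shelf 3  [load 60/65]
  20 → shelf 2  [load 45/65]
3 shelves opened.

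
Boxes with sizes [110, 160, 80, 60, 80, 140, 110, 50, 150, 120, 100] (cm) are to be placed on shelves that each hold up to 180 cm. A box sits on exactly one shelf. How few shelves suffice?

8

Total = 160 + 150 + 140 + 120 + 110 + 110 + 100 + 80 + 80 + 60 + 50 = 1160 cm.
Lower bound: ⌈1160/180⌉ = 7 shelves.
A packing using 8 shelves:
  shelf 1: 160 = 160
  shelf 2: 150 = 150
  shelf 3: 140 = 140
  shelf 4: 120 + 60 = 180
  shelf 5: 110 + 50 = 160
  shelf 6: 110 = 110
  shelf 7: 100 + 80 = 180
  shelf 8: 80 = 80
No arrangement into 7 shelves stays within capacity, so 8 is optimal.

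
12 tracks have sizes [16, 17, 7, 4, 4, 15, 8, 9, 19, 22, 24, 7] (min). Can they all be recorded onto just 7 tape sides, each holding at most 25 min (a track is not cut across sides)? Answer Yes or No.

A valid assignment using 7 tape sides:
  side 1: 24 = 24
  side 2: 22 = 22
  side 3: 19 + 4 = 23
  side 4: 17 + 8 = 25
  side 5: 16 + 9 = 25
  side 6: 15 + 7 = 22
  side 7: 7 + 4 = 11
Every load is within 25 min, so 7 tape sides suffice.

Yes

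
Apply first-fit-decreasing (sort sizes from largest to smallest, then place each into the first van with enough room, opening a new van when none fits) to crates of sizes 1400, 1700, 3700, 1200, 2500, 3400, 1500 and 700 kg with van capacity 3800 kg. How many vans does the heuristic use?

5

Sorted descending: 3700, 3400, 2500, 1700, 1500, 1400, 1200, 700.
  3700 → van 1 (new)  [load 3700/3800]
  3400 → van 2 (new)  [load 3400/3800]
  2500 → van 3 (new)  [load 2500/3800]
  1700 → van 4 (new)  [load 1700/3800]
  1500 → van 4  [load 3200/3800]
  1400 → van 5 (new)  [load 1400/3800]
  1200 → van 3  [load 3700/3800]
  700 → van 5  [load 2100/3800]
5 vans opened.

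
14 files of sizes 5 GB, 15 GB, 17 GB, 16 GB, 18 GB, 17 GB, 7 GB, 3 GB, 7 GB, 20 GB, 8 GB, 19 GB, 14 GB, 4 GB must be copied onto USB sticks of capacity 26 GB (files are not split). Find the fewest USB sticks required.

Total = 20 + 19 + 18 + 17 + 17 + 16 + 15 + 14 + 8 + 7 + 7 + 5 + 4 + 3 = 170 GB.
Lower bound: ⌈170/26⌉ = 7 USB sticks.
Also, 8 files each exceed 13 GB, and no two of those can share a USB stick, so at least 8 USB sticks are needed.
A packing using 8 USB sticks:
  USB stick 1: 20 + 5 = 25
  USB stick 2: 19 + 7 = 26
  USB stick 3: 18 + 8 = 26
  USB stick 4: 17 + 7 = 24
  USB stick 5: 17 + 4 + 3 = 24
  USB stick 6: 16 = 16
  USB stick 7: 15 = 15
  USB stick 8: 14 = 14
This matches the lower bound, so 8 is optimal.

8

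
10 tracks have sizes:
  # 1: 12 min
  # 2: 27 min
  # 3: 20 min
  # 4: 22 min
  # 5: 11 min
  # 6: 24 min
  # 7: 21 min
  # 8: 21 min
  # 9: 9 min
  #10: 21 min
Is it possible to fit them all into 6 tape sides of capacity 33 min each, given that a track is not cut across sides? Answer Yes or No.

Total = 188 min; ⌈188/33⌉ = 6.
7 tracks each exceed half the capacity and cannot share a side, forcing at least 7 tape sides.
At least 7 tape sides are required, but only 6 are allowed.

No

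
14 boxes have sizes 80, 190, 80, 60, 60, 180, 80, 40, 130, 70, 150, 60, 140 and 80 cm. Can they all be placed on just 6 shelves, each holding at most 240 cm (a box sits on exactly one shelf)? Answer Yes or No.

Total = 1400 cm; ⌈1400/240⌉ = 6.
The bound of 6 does not rule out 6, but exhaustive search shows no assignment into 6 shelves of capacity 240 cm exists — the minimum is 7.

No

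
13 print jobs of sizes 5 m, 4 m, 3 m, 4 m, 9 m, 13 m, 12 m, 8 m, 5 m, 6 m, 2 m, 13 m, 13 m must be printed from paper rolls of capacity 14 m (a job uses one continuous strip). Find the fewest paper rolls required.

Total = 13 + 13 + 13 + 12 + 9 + 8 + 6 + 5 + 5 + 4 + 4 + 3 + 2 = 97 m.
Lower bound: ⌈97/14⌉ = 7 paper rolls.
A packing using 8 paper rolls:
  roll 1: 13 = 13
  roll 2: 13 = 13
  roll 3: 13 = 13
  roll 4: 12 + 2 = 14
  roll 5: 9 + 5 = 14
  roll 6: 8 + 6 = 14
  roll 7: 5 + 4 + 4 = 13
  roll 8: 3 = 3
No arrangement into 7 paper rolls stays within capacity, so 8 is optimal.

8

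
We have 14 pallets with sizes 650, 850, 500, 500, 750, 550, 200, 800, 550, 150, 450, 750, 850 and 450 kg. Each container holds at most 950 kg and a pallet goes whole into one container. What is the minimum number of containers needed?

Total = 850 + 850 + 800 + 750 + 750 + 650 + 550 + 550 + 500 + 500 + 450 + 450 + 200 + 150 = 8000 kg.
Lower bound: ⌈8000/950⌉ = 9 containers.
Also, 10 pallets each exceed 475 kg, and no two of those can share a container, so at least 10 containers are needed.
A packing using 10 containers:
  container 1: 850 = 850
  container 2: 850 = 850
  container 3: 800 + 150 = 950
  container 4: 750 + 200 = 950
  container 5: 750 = 750
  container 6: 650 = 650
  container 7: 550 = 550
  container 8: 550 = 550
  container 9: 500 + 450 = 950
  container 10: 500 + 450 = 950
This matches the lower bound, so 10 is optimal.

10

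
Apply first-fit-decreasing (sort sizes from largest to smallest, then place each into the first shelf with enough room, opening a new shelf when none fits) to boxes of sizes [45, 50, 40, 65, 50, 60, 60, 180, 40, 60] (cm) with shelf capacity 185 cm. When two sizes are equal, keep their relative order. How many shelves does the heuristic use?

4

Sorted descending: 180, 65, 60, 60, 60, 50, 50, 45, 40, 40.
  180 → shelf 1 (new)  [load 180/185]
  65 → shelf 2 (new)  [load 65/185]
  60 → shelf 2  [load 125/185]
  60 → shelf 2  [load 185/185]
  60 → shelf 3 (new)  [load 60/185]
  50 → shelf 3  [load 110/185]
  50 → shelf 3  [load 160/185]
  45 → shelf 4 (new)  [load 45/185]
  40 → shelf 4  [load 85/185]
  40 → shelf 4  [load 125/185]
4 shelves opened.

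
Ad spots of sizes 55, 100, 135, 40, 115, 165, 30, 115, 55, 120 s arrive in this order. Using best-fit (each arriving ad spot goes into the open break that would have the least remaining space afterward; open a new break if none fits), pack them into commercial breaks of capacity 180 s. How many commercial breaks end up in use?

6

  55 → break 1 (new)  [load 55/180]
  100 → break 1  [load 155/180]
  135 → break 2 (new)  [load 135/180]
  40 → break 2  [load 175/180]
  115 → break 3 (new)  [load 115/180]
  165 → break 4 (new)  [load 165/180]
  30 → break 3  [load 145/180]
  115 → break 5 (new)  [load 115/180]
  55 → break 5  [load 170/180]
  120 → break 6 (new)  [load 120/180]
6 commercial breaks opened.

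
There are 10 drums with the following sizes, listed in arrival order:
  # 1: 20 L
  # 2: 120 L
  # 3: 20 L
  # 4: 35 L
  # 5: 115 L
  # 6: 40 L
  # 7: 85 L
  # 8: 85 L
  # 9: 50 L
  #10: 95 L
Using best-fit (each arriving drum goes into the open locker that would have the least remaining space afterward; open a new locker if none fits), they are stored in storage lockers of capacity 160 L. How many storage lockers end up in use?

5

  20 → locker 1 (new)  [load 20/160]
  120 → locker 1  [load 140/160]
  20 → locker 1  [load 160/160]
  35 → locker 2 (new)  [load 35/160]
  115 → locker 2  [load 150/160]
  40 → locker 3 (new)  [load 40/160]
  85 → locker 3  [load 125/160]
  85 → locker 4 (new)  [load 85/160]
  50 → locker 4  [load 135/160]
  95 → locker 5 (new)  [load 95/160]
5 storage lockers opened.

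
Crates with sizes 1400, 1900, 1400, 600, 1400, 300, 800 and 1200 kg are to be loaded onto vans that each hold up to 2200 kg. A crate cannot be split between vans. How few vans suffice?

Total = 1900 + 1400 + 1400 + 1400 + 1200 + 800 + 600 + 300 = 9000 kg.
Lower bound: ⌈9000/2200⌉ = 5 vans.
A packing using 5 vans:
  van 1: 1900 + 300 = 2200
  van 2: 1400 + 800 = 2200
  van 3: 1400 + 600 = 2000
  van 4: 1400 = 1400
  van 5: 1200 = 1200
This matches the lower bound, so 5 is optimal.

5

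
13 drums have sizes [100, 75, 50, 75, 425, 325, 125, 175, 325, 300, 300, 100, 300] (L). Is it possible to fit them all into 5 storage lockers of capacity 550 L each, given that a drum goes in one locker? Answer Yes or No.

No

Total = 2675 L; ⌈2675/550⌉ = 5.
6 drums each exceed half the capacity and cannot share a locker, forcing at least 6 storage lockers.
At least 6 storage lockers are required, but only 5 are allowed.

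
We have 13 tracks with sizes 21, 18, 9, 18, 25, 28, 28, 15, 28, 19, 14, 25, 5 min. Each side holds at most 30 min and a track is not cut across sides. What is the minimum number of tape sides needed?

10

Total = 28 + 28 + 28 + 25 + 25 + 21 + 19 + 18 + 18 + 15 + 14 + 9 + 5 = 253 min.
Lower bound: ⌈253/30⌉ = 9 tape sides.
A packing using 10 tape sides:
  side 1: 28 = 28
  side 2: 28 = 28
  side 3: 28 = 28
  side 4: 25 + 5 = 30
  side 5: 25 = 25
  side 6: 21 + 9 = 30
  side 7: 19 = 19
  side 8: 18 = 18
  side 9: 18 = 18
  side 10: 15 + 14 = 29
No arrangement into 9 tape sides stays within capacity, so 10 is optimal.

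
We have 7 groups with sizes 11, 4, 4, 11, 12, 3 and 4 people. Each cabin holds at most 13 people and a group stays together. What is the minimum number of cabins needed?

5

Total = 12 + 11 + 11 + 4 + 4 + 4 + 3 = 49 people.
Lower bound: ⌈49/13⌉ = 4 cabins.
A packing using 5 cabins:
  cabin 1: 12 = 12
  cabin 2: 11 = 11
  cabin 3: 11 = 11
  cabin 4: 4 + 4 + 4 = 12
  cabin 5: 3 = 3
No arrangement into 4 cabins stays within capacity, so 5 is optimal.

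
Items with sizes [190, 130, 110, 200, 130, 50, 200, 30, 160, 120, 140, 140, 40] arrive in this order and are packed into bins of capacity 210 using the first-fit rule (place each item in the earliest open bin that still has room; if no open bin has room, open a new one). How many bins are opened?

10

  190 → bin 1 (new)  [load 190/210]
  130 → bin 2 (new)  [load 130/210]
  110 → bin 3 (new)  [load 110/210]
  200 → bin 4 (new)  [load 200/210]
  130 → bin 5 (new)  [load 130/210]
  50 → bin 2  [load 180/210]
  200 → bin 6 (new)  [load 200/210]
  30 → bin 2  [load 210/210]
  160 → bin 7 (new)  [load 160/210]
  120 → bin 8 (new)  [load 120/210]
  140 → bin 9 (new)  [load 140/210]
  140 → bin 10 (new)  [load 140/210]
  40 → bin 3  [load 150/210]
10 bins opened.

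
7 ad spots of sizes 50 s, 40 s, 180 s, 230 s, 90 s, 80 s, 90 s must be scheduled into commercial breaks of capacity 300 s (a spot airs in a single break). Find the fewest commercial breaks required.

Total = 230 + 180 + 90 + 90 + 80 + 50 + 40 = 760 s.
Lower bound: ⌈760/300⌉ = 3 commercial breaks.
A packing using 3 commercial breaks:
  break 1: 230 + 50 = 280
  break 2: 180 + 90 = 270
  break 3: 90 + 80 + 40 = 210
This matches the lower bound, so 3 is optimal.

3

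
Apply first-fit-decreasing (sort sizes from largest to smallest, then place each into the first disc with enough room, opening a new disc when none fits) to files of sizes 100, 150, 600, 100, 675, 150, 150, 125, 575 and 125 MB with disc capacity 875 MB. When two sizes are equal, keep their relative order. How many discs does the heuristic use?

Sorted descending: 675, 600, 575, 150, 150, 150, 125, 125, 100, 100.
  675 → disc 1 (new)  [load 675/875]
  600 → disc 2 (new)  [load 600/875]
  575 → disc 3 (new)  [load 575/875]
  150 → disc 1  [load 825/875]
  150 → disc 2  [load 750/875]
  150 → disc 3  [load 725/875]
  125 → disc 2  [load 875/875]
  125 → disc 3  [load 850/875]
  100 → disc 4 (new)  [load 100/875]
  100 → disc 4  [load 200/875]
4 discs opened.

4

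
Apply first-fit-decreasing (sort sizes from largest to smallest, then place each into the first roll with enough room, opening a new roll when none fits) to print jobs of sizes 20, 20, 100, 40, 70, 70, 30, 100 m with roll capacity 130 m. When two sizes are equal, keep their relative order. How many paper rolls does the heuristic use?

Sorted descending: 100, 100, 70, 70, 40, 30, 20, 20.
  100 → roll 1 (new)  [load 100/130]
  100 → roll 2 (new)  [load 100/130]
  70 → roll 3 (new)  [load 70/130]
  70 → roll 4 (new)  [load 70/130]
  40 → roll 3  [load 110/130]
  30 → roll 1  [load 130/130]
  20 → roll 2  [load 120/130]
  20 → roll 3  [load 130/130]
4 paper rolls opened.

4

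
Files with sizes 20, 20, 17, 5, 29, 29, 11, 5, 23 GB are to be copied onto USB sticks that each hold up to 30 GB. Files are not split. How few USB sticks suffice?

Total = 29 + 29 + 23 + 20 + 20 + 17 + 11 + 5 + 5 = 159 GB.
Lower bound: ⌈159/30⌉ = 6 USB sticks.
A packing using 6 USB sticks:
  USB stick 1: 29 = 29
  USB stick 2: 29 = 29
  USB stick 3: 23 + 5 = 28
  USB stick 4: 20 + 5 = 25
  USB stick 5: 20 = 20
  USB stick 6: 17 + 11 = 28
This matches the lower bound, so 6 is optimal.

6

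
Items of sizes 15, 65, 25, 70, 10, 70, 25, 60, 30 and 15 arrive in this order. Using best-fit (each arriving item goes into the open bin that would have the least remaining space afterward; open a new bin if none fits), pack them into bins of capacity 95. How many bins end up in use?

  15 → bin 1 (new)  [load 15/95]
  65 → bin 1  [load 80/95]
  25 → bin 2 (new)  [load 25/95]
  70 → bin 2  [load 95/95]
  10 → bin 1  [load 90/95]
  70 → bin 3 (new)  [load 70/95]
  25 → bin 3  [load 95/95]
  60 → bin 4 (new)  [load 60/95]
  30 → bin 4  [load 90/95]
  15 → bin 5 (new)  [load 15/95]
5 bins opened.

5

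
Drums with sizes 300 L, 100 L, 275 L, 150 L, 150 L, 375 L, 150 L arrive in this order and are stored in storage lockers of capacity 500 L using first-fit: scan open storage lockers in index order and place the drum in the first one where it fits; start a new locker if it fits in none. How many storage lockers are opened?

  300 → locker 1 (new)  [load 300/500]
  100 → locker 1  [load 400/500]
  275 → locker 2 (new)  [load 275/500]
  150 → locker 2  [load 425/500]
  150 → locker 3 (new)  [load 150/500]
  375 → locker 4 (new)  [load 375/500]
  150 → locker 3  [load 300/500]
4 storage lockers opened.

4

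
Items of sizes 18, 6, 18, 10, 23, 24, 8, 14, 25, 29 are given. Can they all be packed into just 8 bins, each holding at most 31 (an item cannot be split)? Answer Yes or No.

Yes

A valid assignment using 7 bins:
  bin 1: 29 = 29
  bin 2: 25 + 6 = 31
  bin 3: 24 = 24
  bin 4: 23 + 8 = 31
  bin 5: 18 + 10 = 28
  bin 6: 18 = 18
  bin 7: 14 = 14
That uses only 7 ≤ 8, so 8 bins are enough.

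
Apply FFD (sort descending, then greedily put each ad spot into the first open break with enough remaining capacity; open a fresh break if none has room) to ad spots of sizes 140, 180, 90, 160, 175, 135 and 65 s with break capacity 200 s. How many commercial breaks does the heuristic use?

6

Sorted descending: 180, 175, 160, 140, 135, 90, 65.
  180 → break 1 (new)  [load 180/200]
  175 → break 2 (new)  [load 175/200]
  160 → break 3 (new)  [load 160/200]
  140 → break 4 (new)  [load 140/200]
  135 → break 5 (new)  [load 135/200]
  90 → break 6 (new)  [load 90/200]
  65 → break 5  [load 200/200]
6 commercial breaks opened.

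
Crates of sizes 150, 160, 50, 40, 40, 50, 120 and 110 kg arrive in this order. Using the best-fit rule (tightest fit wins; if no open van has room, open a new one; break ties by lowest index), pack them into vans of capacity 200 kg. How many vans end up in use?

  150 → van 1 (new)  [load 150/200]
  160 → van 2 (new)  [load 160/200]
  50 → van 1  [load 200/200]
  40 → van 2  [load 200/200]
  40 → van 3 (new)  [load 40/200]
  50 → van 3  [load 90/200]
  120 → van 4 (new)  [load 120/200]
  110 → van 3  [load 200/200]
4 vans opened.

4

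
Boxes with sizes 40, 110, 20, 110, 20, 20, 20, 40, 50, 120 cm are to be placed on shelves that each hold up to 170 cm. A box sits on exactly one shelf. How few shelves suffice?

4

Total = 120 + 110 + 110 + 50 + 40 + 40 + 20 + 20 + 20 + 20 = 550 cm.
Lower bound: ⌈550/170⌉ = 4 shelves.
A packing using 4 shelves:
  shelf 1: 120 + 50 = 170
  shelf 2: 110 + 40 + 20 = 170
  shelf 3: 110 + 40 + 20 = 170
  shelf 4: 20 + 20 = 40
This matches the lower bound, so 4 is optimal.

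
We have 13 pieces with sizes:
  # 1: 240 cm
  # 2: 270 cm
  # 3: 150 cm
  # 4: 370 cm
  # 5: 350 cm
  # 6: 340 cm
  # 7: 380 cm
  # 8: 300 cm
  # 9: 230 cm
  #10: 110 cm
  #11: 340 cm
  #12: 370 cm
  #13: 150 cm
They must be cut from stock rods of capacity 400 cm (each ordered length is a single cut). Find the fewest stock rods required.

10

Total = 380 + 370 + 370 + 350 + 340 + 340 + 300 + 270 + 240 + 230 + 150 + 150 + 110 = 3600 cm.
Lower bound: ⌈3600/400⌉ = 9 stock rods.
Also, 10 pieces each exceed 200 cm, and no two of those can share a stock rod, so at least 10 stock rods are needed.
A packing using 10 stock rods:
  stock rod 1: 380 = 380
  stock rod 2: 370 = 370
  stock rod 3: 370 = 370
  stock rod 4: 350 = 350
  stock rod 5: 340 = 340
  stock rod 6: 340 = 340
  stock rod 7: 300 = 300
  stock rod 8: 270 + 110 = 380
  stock rod 9: 240 + 150 = 390
  stock rod 10: 230 + 150 = 380
This matches the lower bound, so 10 is optimal.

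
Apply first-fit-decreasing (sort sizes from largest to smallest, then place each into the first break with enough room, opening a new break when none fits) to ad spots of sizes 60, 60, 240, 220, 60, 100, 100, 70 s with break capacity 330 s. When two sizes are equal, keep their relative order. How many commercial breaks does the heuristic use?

3

Sorted descending: 240, 220, 100, 100, 70, 60, 60, 60.
  240 → break 1 (new)  [load 240/330]
  220 → break 2 (new)  [load 220/330]
  100 → break 2  [load 320/330]
  100 → break 3 (new)  [load 100/330]
  70 → break 1  [load 310/330]
  60 → break 3  [load 160/330]
  60 → break 3  [load 220/330]
  60 → break 3  [load 280/330]
3 commercial breaks opened.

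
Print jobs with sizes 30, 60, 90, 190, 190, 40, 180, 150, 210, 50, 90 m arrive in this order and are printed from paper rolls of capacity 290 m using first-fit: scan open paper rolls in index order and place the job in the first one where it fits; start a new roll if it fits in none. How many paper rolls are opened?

  30 → roll 1 (new)  [load 30/290]
  60 → roll 1  [load 90/290]
  90 → roll 1  [load 180/290]
  190 → roll 2 (new)  [load 190/290]
  190 → roll 3 (new)  [load 190/290]
  40 → roll 1  [load 220/290]
  180 → roll 4 (new)  [load 180/290]
  150 → roll 5 (new)  [load 150/290]
  210 → roll 6 (new)  [load 210/290]
  50 → roll 1  [load 270/290]
  90 → roll 2  [load 280/290]
6 paper rolls opened.

6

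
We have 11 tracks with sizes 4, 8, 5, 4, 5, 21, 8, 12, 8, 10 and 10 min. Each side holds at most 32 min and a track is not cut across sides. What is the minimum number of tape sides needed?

3

Total = 21 + 12 + 10 + 10 + 8 + 8 + 8 + 5 + 5 + 4 + 4 = 95 min.
Lower bound: ⌈95/32⌉ = 3 tape sides.
A packing using 3 tape sides:
  side 1: 21 + 10 = 31
  side 2: 12 + 10 + 5 + 5 = 32
  side 3: 8 + 8 + 8 + 4 + 4 = 32
This matches the lower bound, so 3 is optimal.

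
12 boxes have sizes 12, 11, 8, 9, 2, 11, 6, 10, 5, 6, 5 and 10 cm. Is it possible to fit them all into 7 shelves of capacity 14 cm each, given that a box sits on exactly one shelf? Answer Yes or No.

No

Total = 95 cm; ⌈95/14⌉ = 7.
The bound of 7 does not rule out 7, but exhaustive search shows no assignment into 7 shelves of capacity 14 cm exists — the minimum is 8.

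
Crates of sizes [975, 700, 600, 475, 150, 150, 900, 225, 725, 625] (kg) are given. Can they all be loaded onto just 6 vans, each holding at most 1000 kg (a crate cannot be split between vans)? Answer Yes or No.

No

Total = 5525 kg; ⌈5525/1000⌉ = 6.
The bound of 6 does not rule out 6, but exhaustive search shows no assignment into 6 vans of capacity 1000 kg exists — the minimum is 7.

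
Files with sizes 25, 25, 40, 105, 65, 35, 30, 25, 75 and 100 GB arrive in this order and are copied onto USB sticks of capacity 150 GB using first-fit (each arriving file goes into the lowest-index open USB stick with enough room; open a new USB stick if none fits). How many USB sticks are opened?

4

  25 → USB stick 1 (new)  [load 25/150]
  25 → USB stick 1  [load 50/150]
  40 → USB stick 1  [load 90/150]
  105 → USB stick 2 (new)  [load 105/150]
  65 → USB stick 3 (new)  [load 65/150]
  35 → USB stick 1  [load 125/150]
  30 → USB stick 2  [load 135/150]
  25 → USB stick 1  [load 150/150]
  75 → USB stick 3  [load 140/150]
  100 → USB stick 4 (new)  [load 100/150]
4 USB sticks opened.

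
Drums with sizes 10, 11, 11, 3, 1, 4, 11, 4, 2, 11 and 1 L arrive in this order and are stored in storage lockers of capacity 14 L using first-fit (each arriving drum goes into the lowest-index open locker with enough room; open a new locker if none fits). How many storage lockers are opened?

  10 → locker 1 (new)  [load 10/14]
  11 → locker 2 (new)  [load 11/14]
  11 → locker 3 (new)  [load 11/14]
  3 → locker 1  [load 13/14]
  1 → locker 1  [load 14/14]
  4 → locker 4 (new)  [load 4/14]
  11 → locker 5 (new)  [load 11/14]
  4 → locker 4  [load 8/14]
  2 → locker 2  [load 13/14]
  11 → locker 6 (new)  [load 11/14]
  1 → locker 2  [load 14/14]
6 storage lockers opened.

6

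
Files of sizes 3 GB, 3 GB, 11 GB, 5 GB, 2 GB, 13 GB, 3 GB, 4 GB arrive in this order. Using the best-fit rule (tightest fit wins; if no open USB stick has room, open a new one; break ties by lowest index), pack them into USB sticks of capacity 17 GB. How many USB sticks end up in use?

  3 → USB stick 1 (new)  [load 3/17]
  3 → USB stick 1  [load 6/17]
  11 → USB stick 1  [load 17/17]
  5 → USB stick 2 (new)  [load 5/17]
  2 → USB stick 2  [load 7/17]
  13 → USB stick 3 (new)  [load 13/17]
  3 → USB stick 3  [load 16/17]
  4 → USB stick 2  [load 11/17]
3 USB sticks opened.

3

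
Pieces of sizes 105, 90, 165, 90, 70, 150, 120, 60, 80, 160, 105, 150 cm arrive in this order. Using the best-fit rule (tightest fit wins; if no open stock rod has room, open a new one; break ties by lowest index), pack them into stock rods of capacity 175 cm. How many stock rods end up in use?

9

  105 → stock rod 1 (new)  [load 105/175]
  90 → stock rod 2 (new)  [load 90/175]
  165 → stock rod 3 (new)  [load 165/175]
  90 → stock rod 4 (new)  [load 90/175]
  70 → stock rod 1  [load 175/175]
  150 → stock rod 5 (new)  [load 150/175]
  120 → stock rod 6 (new)  [load 120/175]
  60 → stock rod 2  [load 150/175]
  80 → stock rod 4  [load 170/175]
  160 → stock rod 7 (new)  [load 160/175]
  105 → stock rod 8 (new)  [load 105/175]
  150 → stock rod 9 (new)  [load 150/175]
9 stock rods opened.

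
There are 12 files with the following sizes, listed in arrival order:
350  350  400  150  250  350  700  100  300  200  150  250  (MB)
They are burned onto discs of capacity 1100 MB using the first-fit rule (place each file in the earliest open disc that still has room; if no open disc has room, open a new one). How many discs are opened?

4

  350 → disc 1 (new)  [load 350/1100]
  350 → disc 1  [load 700/1100]
  400 → disc 1  [load 1100/1100]
  150 → disc 2 (new)  [load 150/1100]
  250 → disc 2  [load 400/1100]
  350 → disc 2  [load 750/1100]
  700 → disc 3 (new)  [load 700/1100]
  100 → disc 2  [load 850/1100]
  300 → disc 3  [load 1000/1100]
  200 → disc 2  [load 1050/1100]
  150 → disc 4 (new)  [load 150/1100]
  250 → disc 4  [load 400/1100]
4 discs opened.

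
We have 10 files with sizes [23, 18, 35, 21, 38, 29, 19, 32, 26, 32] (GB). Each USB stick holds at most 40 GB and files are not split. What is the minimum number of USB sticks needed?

9

Total = 38 + 35 + 32 + 32 + 29 + 26 + 23 + 21 + 19 + 18 = 273 GB.
Lower bound: ⌈273/40⌉ = 7 USB sticks.
Also, 8 files each exceed 20 GB, and no two of those can share a USB stick, so at least 8 USB sticks are needed.
A packing using 9 USB sticks:
  USB stick 1: 38 = 38
  USB stick 2: 35 = 35
  USB stick 3: 32 = 32
  USB stick 4: 32 = 32
  USB stick 5: 29 = 29
  USB stick 6: 26 = 26
  USB stick 7: 23 = 23
  USB stick 8: 21 + 19 = 40
  USB stick 9: 18 = 18
No arrangement into 8 USB sticks stays within capacity, so 9 is optimal.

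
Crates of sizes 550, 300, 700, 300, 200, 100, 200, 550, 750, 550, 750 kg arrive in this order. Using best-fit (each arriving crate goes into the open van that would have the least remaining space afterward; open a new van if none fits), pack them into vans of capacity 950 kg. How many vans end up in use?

7

  550 → van 1 (new)  [load 550/950]
  300 → van 1  [load 850/950]
  700 → van 2 (new)  [load 700/950]
  300 → van 3 (new)  [load 300/950]
  200 → van 2  [load 900/950]
  100 → van 1  [load 950/950]
  200 → van 3  [load 500/950]
  550 → van 4 (new)  [load 550/950]
  750 → van 5 (new)  [load 750/950]
  550 → van 6 (new)  [load 550/950]
  750 → van 7 (new)  [load 750/950]
7 vans opened.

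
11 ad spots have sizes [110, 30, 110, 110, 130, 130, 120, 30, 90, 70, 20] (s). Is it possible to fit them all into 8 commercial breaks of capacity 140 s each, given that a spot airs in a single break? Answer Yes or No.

A valid assignment using 8 commercial breaks:
  break 1: 130 = 130
  break 2: 130 = 130
  break 3: 120 + 20 = 140
  break 4: 110 + 30 = 140
  break 5: 110 + 30 = 140
  break 6: 110 = 110
  break 7: 90 = 90
  break 8: 70 = 70
Every load is within 140 s, so 8 commercial breaks suffice.

Yes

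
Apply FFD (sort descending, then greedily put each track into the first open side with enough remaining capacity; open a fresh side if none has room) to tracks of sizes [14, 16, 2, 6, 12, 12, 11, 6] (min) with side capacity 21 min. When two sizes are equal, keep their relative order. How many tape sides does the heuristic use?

5

Sorted descending: 16, 14, 12, 12, 11, 6, 6, 2.
  16 → side 1 (new)  [load 16/21]
  14 → side 2 (new)  [load 14/21]
  12 → side 3 (new)  [load 12/21]
  12 → side 4 (new)  [load 12/21]
  11 → side 5 (new)  [load 11/21]
  6 → side 2  [load 20/21]
  6 → side 3  [load 18/21]
  2 → side 1  [load 18/21]
5 tape sides opened.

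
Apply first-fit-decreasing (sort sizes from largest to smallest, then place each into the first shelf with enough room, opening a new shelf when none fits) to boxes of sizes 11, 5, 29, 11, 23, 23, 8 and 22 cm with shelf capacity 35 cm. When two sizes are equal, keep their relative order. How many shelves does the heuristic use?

Sorted descending: 29, 23, 23, 22, 11, 11, 8, 5.
  29 → shelf 1 (new)  [load 29/35]
  23 → shelf 2 (new)  [load 23/35]
  23 → shelf 3 (new)  [load 23/35]
  22 → shelf 4 (new)  [load 22/35]
  11 → shelf 2  [load 34/35]
  11 → shelf 3  [load 34/35]
  8 → shelf 4  [load 30/35]
  5 → shelf 1  [load 34/35]
4 shelves opened.

4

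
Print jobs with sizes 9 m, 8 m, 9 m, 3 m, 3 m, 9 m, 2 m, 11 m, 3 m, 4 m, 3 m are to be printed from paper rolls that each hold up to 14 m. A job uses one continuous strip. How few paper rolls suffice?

Total = 11 + 9 + 9 + 9 + 8 + 4 + 3 + 3 + 3 + 3 + 2 = 64 m.
Lower bound: ⌈64/14⌉ = 5 paper rolls.
A packing using 5 paper rolls:
  roll 1: 11 + 3 = 14
  roll 2: 9 + 4 = 13
  roll 3: 9 + 3 + 2 = 14
  roll 4: 9 + 3 = 12
  roll 5: 8 + 3 = 11
This matches the lower bound, so 5 is optimal.

5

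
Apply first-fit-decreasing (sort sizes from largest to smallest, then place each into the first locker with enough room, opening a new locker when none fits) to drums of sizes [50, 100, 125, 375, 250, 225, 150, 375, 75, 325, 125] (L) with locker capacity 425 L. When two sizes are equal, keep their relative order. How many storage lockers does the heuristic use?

6

Sorted descending: 375, 375, 325, 250, 225, 150, 125, 125, 100, 75, 50.
  375 → locker 1 (new)  [load 375/425]
  375 → locker 2 (new)  [load 375/425]
  325 → locker 3 (new)  [load 325/425]
  250 → locker 4 (new)  [load 250/425]
  225 → locker 5 (new)  [load 225/425]
  150 → locker 4  [load 400/425]
  125 → locker 5  [load 350/425]
  125 → locker 6 (new)  [load 125/425]
  100 → locker 3  [load 425/425]
  75 → locker 5  [load 425/425]
  50 → locker 1  [load 425/425]
6 storage lockers opened.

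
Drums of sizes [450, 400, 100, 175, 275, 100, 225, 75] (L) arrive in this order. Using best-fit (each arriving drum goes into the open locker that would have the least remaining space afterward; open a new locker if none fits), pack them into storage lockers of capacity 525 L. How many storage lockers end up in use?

  450 → locker 1 (new)  [load 450/525]
  400 → locker 2 (new)  [load 400/525]
  100 → locker 2  [load 500/525]
  175 → locker 3 (new)  [load 175/525]
  275 → locker 3  [load 450/525]
  100 → locker 4 (new)  [load 100/525]
  225 → locker 4  [load 325/525]
  75 → locker 1  [load 525/525]
4 storage lockers opened.

4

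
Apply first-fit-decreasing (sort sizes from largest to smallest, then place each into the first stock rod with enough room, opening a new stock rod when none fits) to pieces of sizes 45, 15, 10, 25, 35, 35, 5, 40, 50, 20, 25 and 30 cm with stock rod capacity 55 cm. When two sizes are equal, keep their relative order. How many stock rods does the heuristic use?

7

Sorted descending: 50, 45, 40, 35, 35, 30, 25, 25, 20, 15, 10, 5.
  50 → stock rod 1 (new)  [load 50/55]
  45 → stock rod 2 (new)  [load 45/55]
  40 → stock rod 3 (new)  [load 40/55]
  35 → stock rod 4 (new)  [load 35/55]
  35 → stock rod 5 (new)  [load 35/55]
  30 → stock rod 6 (new)  [load 30/55]
  25 → stock rod 6  [load 55/55]
  25 → stock rod 7 (new)  [load 25/55]
  20 → stock rod 4  [load 55/55]
  15 → stock rod 3  [load 55/55]
  10 → stock rod 2  [load 55/55]
  5 → stock rod 1  [load 55/55]
7 stock rods opened.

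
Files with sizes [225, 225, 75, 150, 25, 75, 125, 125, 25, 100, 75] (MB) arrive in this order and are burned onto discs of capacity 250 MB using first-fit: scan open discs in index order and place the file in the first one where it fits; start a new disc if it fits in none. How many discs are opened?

6

  225 → disc 1 (new)  [load 225/250]
  225 → disc 2 (new)  [load 225/250]
  75 → disc 3 (new)  [load 75/250]
  150 → disc 3  [load 225/250]
  25 → disc 1  [load 250/250]
  75 → disc 4 (new)  [load 75/250]
  125 → disc 4  [load 200/250]
  125 → disc 5 (new)  [load 125/250]
  25 → disc 2  [load 250/250]
  100 → disc 5  [load 225/250]
  75 → disc 6 (new)  [load 75/250]
6 discs opened.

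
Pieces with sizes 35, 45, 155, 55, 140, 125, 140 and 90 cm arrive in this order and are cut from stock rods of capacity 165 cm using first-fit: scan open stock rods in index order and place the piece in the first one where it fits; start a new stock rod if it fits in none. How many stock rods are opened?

  35 → stock rod 1 (new)  [load 35/165]
  45 → stock rod 1  [load 80/165]
  155 → stock rod 2 (new)  [load 155/165]
  55 → stock rod 1  [load 135/165]
  140 → stock rod 3 (new)  [load 140/165]
  125 → stock rod 4 (new)  [load 125/165]
  140 → stock rod 5 (new)  [load 140/165]
  90 → stock rod 6 (new)  [load 90/165]
6 stock rods opened.

6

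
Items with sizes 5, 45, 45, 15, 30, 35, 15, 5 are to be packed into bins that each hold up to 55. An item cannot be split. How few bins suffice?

Total = 45 + 45 + 35 + 30 + 15 + 15 + 5 + 5 = 195.
Lower bound: ⌈195/55⌉ = 4 bins.
A packing using 4 bins:
  bin 1: 45 + 5 + 5 = 55
  bin 2: 45 = 45
  bin 3: 35 + 15 = 50
  bin 4: 30 + 15 = 45
This matches the lower bound, so 4 is optimal.

4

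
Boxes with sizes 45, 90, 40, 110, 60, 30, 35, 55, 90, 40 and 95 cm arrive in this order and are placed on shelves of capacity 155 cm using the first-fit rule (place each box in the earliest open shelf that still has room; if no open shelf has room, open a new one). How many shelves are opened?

  45 → shelf 1 (new)  [load 45/155]
  90 → shelf 1  [load 135/155]
  40 → shelf 2 (new)  [load 40/155]
  110 → shelf 2  [load 150/155]
  60 → shelf 3 (new)  [load 60/155]
  30 → shelf 3  [load 90/155]
  35 → shelf 3  [load 125/155]
  55 → shelf 4 (new)  [load 55/155]
  90 → shelf 4  [load 145/155]
  40 → shelf 5 (new)  [load 40/155]
  95 → shelf 5  [load 135/155]
5 shelves opened.

5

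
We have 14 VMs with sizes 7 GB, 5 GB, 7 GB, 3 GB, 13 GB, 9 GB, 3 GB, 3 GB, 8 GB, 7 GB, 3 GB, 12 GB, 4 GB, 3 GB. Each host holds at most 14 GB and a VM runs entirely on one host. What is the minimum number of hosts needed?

Total = 13 + 12 + 9 + 8 + 7 + 7 + 7 + 5 + 4 + 3 + 3 + 3 + 3 + 3 = 87 GB.
Lower bound: ⌈87/14⌉ = 7 hosts.
A packing using 7 hosts:
  host 1: 13 = 13
  host 2: 12 = 12
  host 3: 9 + 5 = 14
  host 4: 8 + 4 = 12
  host 5: 7 + 7 = 14
  host 6: 7 + 3 + 3 = 13
  host 7: 3 + 3 + 3 = 9
This matches the lower bound, so 7 is optimal.

7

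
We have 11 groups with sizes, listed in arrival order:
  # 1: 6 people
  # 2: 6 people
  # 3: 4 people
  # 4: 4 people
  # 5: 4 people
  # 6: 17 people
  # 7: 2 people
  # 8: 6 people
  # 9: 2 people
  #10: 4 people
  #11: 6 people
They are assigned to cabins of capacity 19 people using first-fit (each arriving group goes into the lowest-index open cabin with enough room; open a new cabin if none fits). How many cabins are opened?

4

  6 → cabin 1 (new)  [load 6/19]
  6 → cabin 1  [load 12/19]
  4 → cabin 1  [load 16/19]
  4 → cabin 2 (new)  [load 4/19]
  4 → cabin 2  [load 8/19]
  17 → cabin 3 (new)  [load 17/19]
  2 → cabin 1  [load 18/19]
  6 → cabin 2  [load 14/19]
  2 → cabin 2  [load 16/19]
  4 → cabin 4 (new)  [load 4/19]
  6 → cabin 4  [load 10/19]
4 cabins opened.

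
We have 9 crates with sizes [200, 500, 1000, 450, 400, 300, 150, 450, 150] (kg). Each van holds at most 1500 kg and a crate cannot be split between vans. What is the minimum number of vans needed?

Total = 1000 + 500 + 450 + 450 + 400 + 300 + 200 + 150 + 150 = 3600 kg.
Lower bound: ⌈3600/1500⌉ = 3 vans.
A packing using 3 vans:
  van 1: 1000 + 500 = 1500
  van 2: 450 + 450 + 400 + 200 = 1500
  van 3: 300 + 150 + 150 = 600
This matches the lower bound, so 3 is optimal.

3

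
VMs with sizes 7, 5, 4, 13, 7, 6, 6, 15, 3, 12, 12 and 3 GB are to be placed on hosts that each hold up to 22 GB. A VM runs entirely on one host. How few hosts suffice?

5

Total = 15 + 13 + 12 + 12 + 7 + 7 + 6 + 6 + 5 + 4 + 3 + 3 = 93 GB.
Lower bound: ⌈93/22⌉ = 5 hosts.
A packing using 5 hosts:
  host 1: 15 + 7 = 22
  host 2: 13 + 7 = 20
  host 3: 12 + 6 + 4 = 22
  host 4: 12 + 6 + 3 = 21
  host 5: 5 + 3 = 8
This matches the lower bound, so 5 is optimal.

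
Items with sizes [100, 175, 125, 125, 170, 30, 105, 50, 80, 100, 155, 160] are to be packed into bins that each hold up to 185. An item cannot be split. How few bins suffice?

9

Total = 175 + 170 + 160 + 155 + 125 + 125 + 105 + 100 + 100 + 80 + 50 + 30 = 1375.
Lower bound: ⌈1375/185⌉ = 8 bins.
Also, 9 items each exceed 185/2, and no two of those can share a bin, so at least 9 bins are needed.
A packing using 9 bins:
  bin 1: 175 = 175
  bin 2: 170 = 170
  bin 3: 160 = 160
  bin 4: 155 + 30 = 185
  bin 5: 125 + 50 = 175
  bin 6: 125 = 125
  bin 7: 105 + 80 = 185
  bin 8: 100 = 100
  bin 9: 100 = 100
This matches the lower bound, so 9 is optimal.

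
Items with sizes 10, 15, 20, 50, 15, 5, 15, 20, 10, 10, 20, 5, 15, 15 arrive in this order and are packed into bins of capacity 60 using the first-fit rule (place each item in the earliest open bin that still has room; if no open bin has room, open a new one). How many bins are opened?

  10 → bin 1 (new)  [load 10/60]
  15 → bin 1  [load 25/60]
  20 → bin 1  [load 45/60]
  50 → bin 2 (new)  [load 50/60]
  15 → bin 1  [load 60/60]
  5 → bin 2  [load 55/60]
  15 → bin 3 (new)  [load 15/60]
  20 → bin 3  [load 35/60]
  10 → bin 3  [load 45/60]
  10 → bin 3  [load 55/60]
  20 → bin 4 (new)  [load 20/60]
  5 → bin 2  [load 60/60]
  15 → bin 4  [load 35/60]
  15 → bin 4  [load 50/60]
4 bins opened.

4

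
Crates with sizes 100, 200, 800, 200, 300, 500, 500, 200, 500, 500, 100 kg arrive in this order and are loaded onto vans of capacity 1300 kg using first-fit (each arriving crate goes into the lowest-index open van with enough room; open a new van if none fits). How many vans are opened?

3

  100 → van 1 (new)  [load 100/1300]
  200 → van 1  [load 300/1300]
  800 → van 1  [load 1100/1300]
  200 → van 1  [load 1300/1300]
  300 → van 2 (new)  [load 300/1300]
  500 → van 2  [load 800/1300]
  500 → van 2  [load 1300/1300]
  200 → van 3 (new)  [load 200/1300]
  500 → van 3  [load 700/1300]
  500 → van 3  [load 1200/1300]
  100 → van 3  [load 1300/1300]
3 vans opened.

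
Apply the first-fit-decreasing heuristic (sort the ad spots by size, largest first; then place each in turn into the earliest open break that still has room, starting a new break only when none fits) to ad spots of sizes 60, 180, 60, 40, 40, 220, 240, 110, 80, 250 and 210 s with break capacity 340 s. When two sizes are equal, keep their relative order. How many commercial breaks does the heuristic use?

Sorted descending: 250, 240, 220, 210, 180, 110, 80, 60, 60, 40, 40.
  250 → break 1 (new)  [load 250/340]
  240 → break 2 (new)  [load 240/340]
  220 → break 3 (new)  [load 220/340]
  210 → break 4 (new)  [load 210/340]
  180 → break 5 (new)  [load 180/340]
  110 → break 3  [load 330/340]
  80 → break 1  [load 330/340]
  60 → break 2  [load 300/340]
  60 → break 4  [load 270/340]
  40 → break 2  [load 340/340]
  40 → break 4  [load 310/340]
5 commercial breaks opened.

5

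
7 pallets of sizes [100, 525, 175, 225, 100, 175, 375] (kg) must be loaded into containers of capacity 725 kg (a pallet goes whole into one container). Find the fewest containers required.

3

Total = 525 + 375 + 225 + 175 + 175 + 100 + 100 = 1675 kg.
Lower bound: ⌈1675/725⌉ = 3 containers.
A packing using 3 containers:
  container 1: 525 + 175 = 700
  container 2: 375 + 225 + 100 = 700
  container 3: 175 + 100 = 275
This matches the lower bound, so 3 is optimal.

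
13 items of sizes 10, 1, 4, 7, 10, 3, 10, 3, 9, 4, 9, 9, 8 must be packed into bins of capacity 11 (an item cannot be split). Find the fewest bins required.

9

Total = 10 + 10 + 10 + 9 + 9 + 9 + 8 + 7 + 4 + 4 + 3 + 3 + 1 = 87.
Lower bound: ⌈87/11⌉ = 8 bins.
A packing using 9 bins:
  bin 1: 10 + 1 = 11
  bin 2: 10 = 10
  bin 3: 10 = 10
  bin 4: 9 = 9
  bin 5: 9 = 9
  bin 6: 9 = 9
  bin 7: 8 + 3 = 11
  bin 8: 7 + 4 = 11
  bin 9: 4 + 3 = 7
No arrangement into 8 bins stays within capacity, so 9 is optimal.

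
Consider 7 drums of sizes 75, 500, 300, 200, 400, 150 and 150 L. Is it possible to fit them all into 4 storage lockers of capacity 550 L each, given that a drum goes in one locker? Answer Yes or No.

A valid assignment using 4 storage lockers:
  locker 1: 500 = 500
  locker 2: 400 + 150 = 550
  locker 3: 300 + 200 = 500
  locker 4: 150 + 75 = 225
Every load is within 550 L, so 4 storage lockers suffice.

Yes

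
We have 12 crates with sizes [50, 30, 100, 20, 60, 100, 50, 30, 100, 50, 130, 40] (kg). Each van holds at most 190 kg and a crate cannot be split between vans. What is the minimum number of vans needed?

Total = 130 + 100 + 100 + 100 + 60 + 50 + 50 + 50 + 40 + 30 + 30 + 20 = 760 kg.
Lower bound: ⌈760/190⌉ = 4 vans.
A packing using 5 vans:
  van 1: 130 + 60 = 190
  van 2: 100 + 50 + 40 = 190
  van 3: 100 + 50 + 30 = 180
  van 4: 100 + 50 + 30 = 180
  van 5: 20 = 20
No arrangement into 4 vans stays within capacity, so 5 is optimal.

5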